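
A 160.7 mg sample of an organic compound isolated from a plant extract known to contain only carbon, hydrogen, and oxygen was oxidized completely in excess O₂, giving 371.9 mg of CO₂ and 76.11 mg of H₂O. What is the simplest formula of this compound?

mol C = 0.3719 g CO₂ ÷ 44.009 g/mol = 0.0084505 mol
mol H = 2 × 0.07611 g H₂O ÷ 18.015 g/mol = 0.0084496 mol
mass O = 0.1607 − (0.10150 + 0.0085172) = 0.050683 g → mol O = 0.050683 ÷ 15.999 = 0.0031679 mol
Divide by the smallest (0.0031679 mol): C 2.668, H 2.667, O 1.000
Multiplying each by 3 gives whole numbers: C 8.00, H 8.00, O 3.00

C8H8O3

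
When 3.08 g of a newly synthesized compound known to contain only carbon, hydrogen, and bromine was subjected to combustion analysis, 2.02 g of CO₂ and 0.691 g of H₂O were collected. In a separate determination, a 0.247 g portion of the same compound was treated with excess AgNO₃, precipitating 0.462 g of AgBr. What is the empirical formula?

mol C = 2.02 g CO₂ ÷ 44.009 g/mol = 0.04590 mol
mol H = 2 × 0.691 g H₂O ÷ 18.015 g/mol = 0.07671 mol
From the AgBr data: mol Br per gram of compound = (0.462 ÷ 187.772) ÷ 0.247 = 0.009961 mol/g, so in the 3.08 g combustion sample mol Br = 0.03068 mol
Divide by the smallest (0.03068 mol): C 1.496, H 2.500, Br 1.000
Multiplying each by 2 gives whole numbers: C 2.99, H 5.00, Br 2.00

C3H5Br2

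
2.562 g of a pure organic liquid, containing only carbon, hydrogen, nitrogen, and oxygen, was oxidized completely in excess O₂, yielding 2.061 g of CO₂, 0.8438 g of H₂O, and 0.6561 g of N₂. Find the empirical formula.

C3H6N3O5

mol C = 2.061 g CO₂ ÷ 44.009 g/mol = 0.046831 mol
mol H = 2 × 0.8438 g H₂O ÷ 18.015 g/mol = 0.093677 mol
mol N = 2 × 0.6561 g N₂ ÷ 28.014 g/mol = 0.046841 mol
mass O = 2.562 − (0.56249 + 0.094427 + 0.65610) = 1.2490 g → mol O = 1.2490 ÷ 15.999 = 0.078066 mol
Divide by the smallest (0.046831 mol): C 1.000, H 2.000, N 1.000, O 1.667
Multiplying each by 3 gives whole numbers: C 3.00, H 6.00, N 3.00, O 5.00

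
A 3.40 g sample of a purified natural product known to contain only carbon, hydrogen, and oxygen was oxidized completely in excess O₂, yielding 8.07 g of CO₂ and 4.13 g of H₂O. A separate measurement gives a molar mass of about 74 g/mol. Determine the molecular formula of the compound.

mol C = 8.07 g CO₂ ÷ 44.009 g/mol = 0.1834 mol
mol H = 2 × 4.13 g H₂O ÷ 18.015 g/mol = 0.4585 mol
mass O = 3.40 − (2.202 + 0.4622) = 0.7353 g → mol O = 0.7353 ÷ 15.999 = 0.04596 mol
Divide by the smallest (0.04596 mol): C 3.990, H 9.976, O 1.000
Empirical formula: C4H10O
Empirical-formula mass = 74.12 g/mol; 74 ÷ 74.12 ≈ 1, so the molecular formula is C4H10O.

C4H10O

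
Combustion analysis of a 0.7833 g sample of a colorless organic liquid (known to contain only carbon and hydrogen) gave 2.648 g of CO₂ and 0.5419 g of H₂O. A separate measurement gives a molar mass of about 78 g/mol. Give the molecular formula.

mol C = 2.648 g CO₂ ÷ 44.009 g/mol = 0.060170 mol
mol H = 2 × 0.5419 g H₂O ÷ 18.015 g/mol = 0.060161 mol
Divide by the smallest (0.060161 mol): C 1.000, H 1.000
Empirical formula: CH
Empirical-formula mass = 13.02 g/mol; 78 ÷ 13.02 ≈ 6, so the molecular formula is C6H6.

C6H6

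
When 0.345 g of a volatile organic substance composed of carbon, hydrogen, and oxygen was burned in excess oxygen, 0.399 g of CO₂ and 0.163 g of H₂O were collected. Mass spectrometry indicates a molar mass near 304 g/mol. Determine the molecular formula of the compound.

mol C = 0.399 g CO₂ ÷ 44.009 g/mol = 0.009066 mol
mol H = 2 × 0.163 g H₂O ÷ 18.015 g/mol = 0.01810 mol
mass O = 0.345 − (0.1089 + 0.01824) = 0.2179 g → mol O = 0.2179 ÷ 15.999 = 0.01362 mol
Divide by the smallest (0.009066 mol): C 1.000, H 1.996, O 1.502
Multiplying each by 2 gives whole numbers: C 2.00, H 3.99, O 3.00
Empirical formula: C2H4O3
Empirical-formula mass = 76.05 g/mol; 304 ÷ 76.05 ≈ 4, so the molecular formula is C8H16O12.

C8H16O12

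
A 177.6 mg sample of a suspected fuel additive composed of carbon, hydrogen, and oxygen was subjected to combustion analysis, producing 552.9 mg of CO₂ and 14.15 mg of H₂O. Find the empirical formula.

mol C = 0.5529 g CO₂ ÷ 44.009 g/mol = 0.012563 mol
mol H = 2 × 0.01415 g H₂O ÷ 18.015 g/mol = 0.0015709 mol
mass O = 0.1776 − (0.15090 + 0.0015835) = 0.025118 g → mol O = 0.025118 ÷ 15.999 = 0.0015700 mol
Divide by the smallest (0.0015700 mol): C 8.002, H 1.001, O 1.000

C8HO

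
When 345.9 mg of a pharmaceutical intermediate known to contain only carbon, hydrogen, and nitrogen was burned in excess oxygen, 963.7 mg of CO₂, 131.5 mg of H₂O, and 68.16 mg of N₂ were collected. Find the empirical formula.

C9H6N2

mol C = 0.9637 g CO₂ ÷ 44.009 g/mol = 0.021898 mol
mol H = 2 × 0.1315 g H₂O ÷ 18.015 g/mol = 0.014599 mol
mol N = 2 × 0.06816 g N₂ ÷ 28.014 g/mol = 0.0048661 mol
Divide by the smallest (0.0048661 mol): C 4.500, H 3.000, N 1.000
Multiplying each by 2 gives whole numbers: C 9.00, H 6.00, N 2.00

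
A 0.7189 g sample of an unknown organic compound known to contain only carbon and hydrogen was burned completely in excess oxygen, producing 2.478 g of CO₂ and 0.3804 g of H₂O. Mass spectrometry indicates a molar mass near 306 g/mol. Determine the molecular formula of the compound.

C24H18

mol C = 2.478 g CO₂ ÷ 44.009 g/mol = 0.056307 mol
mol H = 2 × 0.3804 g H₂O ÷ 18.015 g/mol = 0.042231 mol
Divide by the smallest (0.042231 mol): C 1.333, H 1.000
Multiplying each by 3 gives whole numbers: C 4.00, H 3.00
Empirical formula: C4H3
Empirical-formula mass = 51.07 g/mol; 306 ÷ 51.07 ≈ 6, so the molecular formula is C24H18.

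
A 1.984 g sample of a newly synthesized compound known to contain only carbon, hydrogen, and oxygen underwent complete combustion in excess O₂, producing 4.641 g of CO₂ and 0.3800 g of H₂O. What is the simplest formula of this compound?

C5H2O2

mol C = 4.641 g CO₂ ÷ 44.009 g/mol = 0.10546 mol
mol H = 2 × 0.3800 g H₂O ÷ 18.015 g/mol = 0.042187 mol
mass O = 1.984 − (1.2666 + 0.042525) = 0.67485 g → mol O = 0.67485 ÷ 15.999 = 0.042181 mol
Divide by the smallest (0.042181 mol): C 2.500, H 1.000, O 1.000
Multiplying each by 2 gives whole numbers: C 5.00, H 2.00, O 2.00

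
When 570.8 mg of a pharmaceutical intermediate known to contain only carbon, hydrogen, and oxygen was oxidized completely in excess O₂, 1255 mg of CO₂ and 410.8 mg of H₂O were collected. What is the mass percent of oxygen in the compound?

31.94%

mol C = 1.255 g CO₂ ÷ 44.009 g/mol = 0.028517 mol
mol H = 2 × 0.4108 g H₂O ÷ 18.015 g/mol = 0.045606 mol
mass O = 0.5708 − (0.34252 + 0.045971) = 0.18231 g → mol O = 0.18231 ÷ 15.999 = 0.011395 mol
mass % O = 0.18231 g ÷ 0.5708 g × 100%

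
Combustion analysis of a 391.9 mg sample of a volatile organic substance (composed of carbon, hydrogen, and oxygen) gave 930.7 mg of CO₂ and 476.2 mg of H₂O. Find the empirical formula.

C4H10O

mol C = 0.9307 g CO₂ ÷ 44.009 g/mol = 0.021148 mol
mol H = 2 × 0.4762 g H₂O ÷ 18.015 g/mol = 0.052867 mol
mass O = 0.3919 − (0.25401 + 0.053290) = 0.084602 g → mol O = 0.084602 ÷ 15.999 = 0.0052880 mol
Divide by the smallest (0.0052880 mol): C 3.999, H 9.998, O 1.000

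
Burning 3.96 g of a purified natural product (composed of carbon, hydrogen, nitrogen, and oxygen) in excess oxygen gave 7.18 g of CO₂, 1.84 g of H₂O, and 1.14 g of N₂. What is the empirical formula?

mol C = 7.18 g CO₂ ÷ 44.009 g/mol = 0.1631 mol
mol H = 2 × 1.84 g H₂O ÷ 18.015 g/mol = 0.2043 mol
mol N = 2 × 1.14 g N₂ ÷ 28.014 g/mol = 0.08139 mol
mass O = 3.96 − (1.960 + 0.2059 + 1.140) = 0.6545 g → mol O = 0.6545 ÷ 15.999 = 0.04091 mol
Divide by the smallest (0.04091 mol): C 3.988, H 4.993, N 1.989, O 1.000

C4H5N2O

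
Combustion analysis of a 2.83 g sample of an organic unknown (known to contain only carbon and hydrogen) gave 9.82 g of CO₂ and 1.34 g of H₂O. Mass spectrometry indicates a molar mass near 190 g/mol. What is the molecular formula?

mol C = 9.82 g CO₂ ÷ 44.009 g/mol = 0.2231 mol
mol H = 2 × 1.34 g H₂O ÷ 18.015 g/mol = 0.1488 mol
Divide by the smallest (0.1488 mol): C 1.500, H 1.000
Multiplying each by 2 gives whole numbers: C 3.00, H 2.00
Empirical formula: C3H2
Empirical-formula mass = 38.05 g/mol; 190 ÷ 38.05 ≈ 5, so the molecular formula is C15H10.

C15H10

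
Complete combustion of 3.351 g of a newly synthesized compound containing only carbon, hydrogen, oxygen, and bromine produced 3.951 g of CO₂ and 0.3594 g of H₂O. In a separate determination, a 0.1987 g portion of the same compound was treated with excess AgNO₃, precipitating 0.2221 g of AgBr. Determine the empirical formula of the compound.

mol C = 3.951 g CO₂ ÷ 44.009 g/mol = 0.089777 mol
mol H = 2 × 0.3594 g H₂O ÷ 18.015 g/mol = 0.039900 mol
From the AgBr data: mol Br per gram of compound = (0.2221 ÷ 187.772) ÷ 0.1987 = 0.0059528 mol/g, so in the 3.351 g combustion sample mol Br = 0.019948 mol
mass O = 3.351 − (1.0783 + 0.040219 + 1.5939) = 0.63856 g → mol O = 0.63856 ÷ 15.999 = 0.039913 mol
Divide by the smallest (0.019948 mol): C 4.501, H 2.000, Br 1.000, O 2.001
Multiplying each by 2 gives whole numbers: C 9.00, H 4.00, Br 2.00, O 4.00

C9H4Br2O4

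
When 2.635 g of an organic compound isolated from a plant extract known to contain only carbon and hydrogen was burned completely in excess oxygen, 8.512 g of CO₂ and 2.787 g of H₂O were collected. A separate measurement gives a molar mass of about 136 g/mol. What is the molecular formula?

mol C = 8.512 g CO₂ ÷ 44.009 g/mol = 0.19341 mol
mol H = 2 × 2.787 g H₂O ÷ 18.015 g/mol = 0.30941 mol
Divide by the smallest (0.19341 mol): C 1.000, H 1.600
Multiplying each by 5 gives whole numbers: C 5.00, H 8.00
Empirical formula: C5H8
Empirical-formula mass = 68.12 g/mol; 136 ÷ 68.12 ≈ 2, so the molecular formula is C10H16.

C10H16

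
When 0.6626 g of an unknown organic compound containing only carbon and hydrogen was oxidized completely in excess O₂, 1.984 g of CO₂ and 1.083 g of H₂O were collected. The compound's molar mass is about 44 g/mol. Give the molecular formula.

mol C = 1.984 g CO₂ ÷ 44.009 g/mol = 0.045082 mol
mol H = 2 × 1.083 g H₂O ÷ 18.015 g/mol = 0.12023 mol
Divide by the smallest (0.045082 mol): C 1.000, H 2.667
Multiplying each by 3 gives whole numbers: C 3.00, H 8.00
Empirical formula: C3H8
Empirical-formula mass = 44.10 g/mol; 44 ÷ 44.10 ≈ 1, so the molecular formula is C3H8.

C3H8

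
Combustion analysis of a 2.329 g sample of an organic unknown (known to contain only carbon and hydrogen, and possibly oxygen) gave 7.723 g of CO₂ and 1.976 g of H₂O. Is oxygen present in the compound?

mol C = 7.723 g CO₂ ÷ 44.009 g/mol = 0.17549 mol
mol H = 2 × 1.976 g H₂O ÷ 18.015 g/mol = 0.21937 mol
C and H together account for 2.3289 g — essentially the entire 2.329 g sample — so the compound contains no oxygen.

no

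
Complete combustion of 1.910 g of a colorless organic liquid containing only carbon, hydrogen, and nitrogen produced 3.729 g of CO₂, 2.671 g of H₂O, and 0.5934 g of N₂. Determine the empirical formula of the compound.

C2H7N

mol C = 3.729 g CO₂ ÷ 44.009 g/mol = 0.084733 mol
mol H = 2 × 2.671 g H₂O ÷ 18.015 g/mol = 0.29653 mol
mol N = 2 × 0.5934 g N₂ ÷ 28.014 g/mol = 0.042365 mol
Divide by the smallest (0.042365 mol): C 2.000, H 7.000, N 1.000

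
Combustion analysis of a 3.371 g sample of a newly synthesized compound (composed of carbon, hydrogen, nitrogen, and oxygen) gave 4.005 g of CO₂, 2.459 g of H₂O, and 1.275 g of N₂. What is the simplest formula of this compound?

mol C = 4.005 g CO₂ ÷ 44.009 g/mol = 0.091004 mol
mol H = 2 × 2.459 g H₂O ÷ 18.015 g/mol = 0.27299 mol
mol N = 2 × 1.275 g N₂ ÷ 28.014 g/mol = 0.091026 mol
mass O = 3.371 − (1.0931 + 0.27518 + 1.2750) = 0.72777 g → mol O = 0.72777 ÷ 15.999 = 0.045489 mol
Divide by the smallest (0.045489 mol): C 2.001, H 6.001, N 2.001, O 1.000

C2H6N2O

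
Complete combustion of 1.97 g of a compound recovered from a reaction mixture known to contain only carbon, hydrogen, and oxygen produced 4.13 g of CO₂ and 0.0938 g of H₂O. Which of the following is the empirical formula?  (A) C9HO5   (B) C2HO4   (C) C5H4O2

mol C = 4.13 g CO₂ ÷ 44.009 g/mol = 0.09384 mol
mol H = 2 × 0.0938 g H₂O ÷ 18.015 g/mol = 0.01041 mol
mass O = 1.97 − (1.127 + 0.01050) = 0.8323 g → mol O = 0.8323 ÷ 15.999 = 0.05202 mol
Divide by the smallest (0.01041 mol): C 9.012, H 1.000, O 4.996

(A) C9HO5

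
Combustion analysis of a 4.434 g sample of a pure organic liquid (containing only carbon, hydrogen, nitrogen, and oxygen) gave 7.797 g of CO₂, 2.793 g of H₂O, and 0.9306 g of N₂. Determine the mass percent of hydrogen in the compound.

mol C = 7.797 g CO₂ ÷ 44.009 g/mol = 0.17717 mol
mol H = 2 × 2.793 g H₂O ÷ 18.015 g/mol = 0.31007 mol
mol N = 2 × 0.9306 g N₂ ÷ 28.014 g/mol = 0.066438 mol
mass O = 4.434 − (2.1280 + 0.31256 + 0.93060) = 1.0629 g → mol O = 1.0629 ÷ 15.999 = 0.066434 mol
mass % H = 0.31256 g ÷ 4.434 g × 100%

7.05%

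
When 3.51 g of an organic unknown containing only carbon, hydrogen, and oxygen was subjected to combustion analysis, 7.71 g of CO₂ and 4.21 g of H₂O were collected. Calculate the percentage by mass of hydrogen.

13.4%

mol C = 7.71 g CO₂ ÷ 44.009 g/mol = 0.1752 mol
mol H = 2 × 4.21 g H₂O ÷ 18.015 g/mol = 0.4674 mol
mass O = 3.51 − (2.104 + 0.4711) = 0.9346 g → mol O = 0.9346 ÷ 15.999 = 0.05842 mol
mass % H = 0.4711 g ÷ 3.51 g × 100%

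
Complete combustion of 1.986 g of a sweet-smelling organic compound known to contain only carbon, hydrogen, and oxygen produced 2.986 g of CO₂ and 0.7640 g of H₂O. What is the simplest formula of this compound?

C4H5O4

mol C = 2.986 g CO₂ ÷ 44.009 g/mol = 0.067850 mol
mol H = 2 × 0.7640 g H₂O ÷ 18.015 g/mol = 0.084818 mol
mass O = 1.986 − (0.81494 + 0.085497) = 1.0856 g → mol O = 1.0856 ÷ 15.999 = 0.067852 mol
Divide by the smallest (0.067850 mol): C 1.000, H 1.250, O 1.000
Multiplying each by 4 gives whole numbers: C 4.00, H 5.00, O 4.00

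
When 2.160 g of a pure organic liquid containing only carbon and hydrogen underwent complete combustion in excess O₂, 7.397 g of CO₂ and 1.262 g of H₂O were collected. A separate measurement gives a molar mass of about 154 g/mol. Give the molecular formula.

mol C = 7.397 g CO₂ ÷ 44.009 g/mol = 0.16808 mol
mol H = 2 × 1.262 g H₂O ÷ 18.015 g/mol = 0.14011 mol
Divide by the smallest (0.14011 mol): C 1.200, H 1.000
Multiplying each by 5 gives whole numbers: C 6.00, H 5.00
Empirical formula: C6H5
Empirical-formula mass = 77.11 g/mol; 154 ÷ 77.11 ≈ 2, so the molecular formula is C12H10.

C12H10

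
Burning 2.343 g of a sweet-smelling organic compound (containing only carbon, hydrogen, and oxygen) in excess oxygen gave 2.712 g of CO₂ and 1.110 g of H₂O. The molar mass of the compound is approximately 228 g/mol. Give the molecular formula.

C6H12O9

mol C = 2.712 g CO₂ ÷ 44.009 g/mol = 0.061624 mol
mol H = 2 × 1.110 g H₂O ÷ 18.015 g/mol = 0.12323 mol
mass O = 2.343 − (0.74016 + 0.12422) = 1.4786 g → mol O = 1.4786 ÷ 15.999 = 0.092420 mol
Divide by the smallest (0.061624 mol): C 1.000, H 2.000, O 1.500
Multiplying each by 2 gives whole numbers: C 2.00, H 4.00, O 3.00
Empirical formula: C2H4O3
Empirical-formula mass = 76.05 g/mol; 228 ÷ 76.05 ≈ 3, so the molecular formula is C6H12O9.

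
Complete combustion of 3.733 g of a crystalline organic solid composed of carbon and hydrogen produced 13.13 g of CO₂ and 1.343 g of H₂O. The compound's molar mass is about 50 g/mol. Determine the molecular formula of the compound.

mol C = 13.13 g CO₂ ÷ 44.009 g/mol = 0.29835 mol
mol H = 2 × 1.343 g H₂O ÷ 18.015 g/mol = 0.14910 mol
Divide by the smallest (0.14910 mol): C 2.001, H 1.000
Empirical formula: C2H
Empirical-formula mass = 25.03 g/mol; 50 ÷ 25.03 ≈ 2, so the molecular formula is C4H2.

C4H2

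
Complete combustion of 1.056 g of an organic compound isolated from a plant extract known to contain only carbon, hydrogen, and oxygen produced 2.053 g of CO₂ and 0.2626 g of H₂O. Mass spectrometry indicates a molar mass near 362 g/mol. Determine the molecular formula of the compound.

mol C = 2.053 g CO₂ ÷ 44.009 g/mol = 0.046650 mol
mol H = 2 × 0.2626 g H₂O ÷ 18.015 g/mol = 0.029153 mol
mass O = 1.056 − (0.56031 + 0.029387) = 0.46631 g → mol O = 0.46631 ÷ 15.999 = 0.029146 mol
Divide by the smallest (0.029146 mol): C 1.601, H 1.000, O 1.000
Multiplying each by 5 gives whole numbers: C 8.00, H 5.00, O 5.00
Empirical formula: C8H5O5
Empirical-formula mass = 181.12 g/mol; 362 ÷ 181.12 ≈ 2, so the molecular formula is C16H10O10.

C16H10O10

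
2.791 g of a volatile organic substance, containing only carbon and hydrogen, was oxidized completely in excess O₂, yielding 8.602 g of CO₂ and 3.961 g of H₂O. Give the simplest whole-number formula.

mol C = 8.602 g CO₂ ÷ 44.009 g/mol = 0.19546 mol
mol H = 2 × 3.961 g H₂O ÷ 18.015 g/mol = 0.43974 mol
Divide by the smallest (0.19546 mol): C 1.000, H 2.250
Multiplying each by 4 gives whole numbers: C 4.00, H 9.00

C4H9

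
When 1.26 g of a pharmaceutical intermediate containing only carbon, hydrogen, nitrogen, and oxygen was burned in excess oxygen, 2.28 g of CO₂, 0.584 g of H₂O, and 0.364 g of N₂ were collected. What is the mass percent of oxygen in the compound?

mol C = 2.28 g CO₂ ÷ 44.009 g/mol = 0.05181 mol
mol H = 2 × 0.584 g H₂O ÷ 18.015 g/mol = 0.06483 mol
mol N = 2 × 0.364 g N₂ ÷ 28.014 g/mol = 0.02599 mol
mass O = 1.26 − (0.6223 + 0.06535 + 0.3640) = 0.2084 g → mol O = 0.2084 ÷ 15.999 = 0.01302 mol
mass % O = 0.2084 g ÷ 1.26 g × 100%

16.5%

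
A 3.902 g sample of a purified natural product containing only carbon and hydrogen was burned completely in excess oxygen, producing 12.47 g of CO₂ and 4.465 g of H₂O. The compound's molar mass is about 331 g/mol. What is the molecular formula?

mol C = 12.47 g CO₂ ÷ 44.009 g/mol = 0.28335 mol
mol H = 2 × 4.465 g H₂O ÷ 18.015 g/mol = 0.49570 mol
Divide by the smallest (0.28335 mol): C 1.000, H 1.749
Multiplying each by 4 gives whole numbers: C 4.00, H 7.00
Empirical formula: C4H7
Empirical-formula mass = 55.10 g/mol; 331 ÷ 55.10 ≈ 6, so the molecular formula is C24H42.

C24H42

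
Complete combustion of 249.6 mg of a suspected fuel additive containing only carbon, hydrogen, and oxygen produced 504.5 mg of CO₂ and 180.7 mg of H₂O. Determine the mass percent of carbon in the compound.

mol C = 0.5045 g CO₂ ÷ 44.009 g/mol = 0.011464 mol
mol H = 2 × 0.1807 g H₂O ÷ 18.015 g/mol = 0.020061 mol
mass O = 0.2496 − (0.13769 + 0.020222) = 0.091690 g → mol O = 0.091690 ÷ 15.999 = 0.0057310 mol
mass % C = 0.13769 g ÷ 0.2496 g × 100%

55.16%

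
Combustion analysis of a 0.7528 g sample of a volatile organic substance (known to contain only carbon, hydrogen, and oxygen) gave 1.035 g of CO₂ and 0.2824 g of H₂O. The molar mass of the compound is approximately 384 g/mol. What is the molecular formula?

C12H16O14

mol C = 1.035 g CO₂ ÷ 44.009 g/mol = 0.023518 mol
mol H = 2 × 0.2824 g H₂O ÷ 18.015 g/mol = 0.031352 mol
mass O = 0.7528 − (0.28247 + 0.031602) = 0.43872 g → mol O = 0.43872 ÷ 15.999 = 0.027422 mol
Divide by the smallest (0.023518 mol): C 1.000, H 1.333, O 1.166
Multiplying each by 6 gives whole numbers: C 6.00, H 8.00, O 7.00
Empirical formula: C6H8O7
Empirical-formula mass = 192.12 g/mol; 384 ÷ 192.12 ≈ 2, so the molecular formula is C12H16O14.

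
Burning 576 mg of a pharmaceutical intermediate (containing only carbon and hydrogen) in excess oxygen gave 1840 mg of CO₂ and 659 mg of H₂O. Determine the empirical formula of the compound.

C4H7

mol C = 1.84 g CO₂ ÷ 44.009 g/mol = 0.04181 mol
mol H = 2 × 0.659 g H₂O ÷ 18.015 g/mol = 0.07316 mol
Divide by the smallest (0.04181 mol): C 1.000, H 1.750
Multiplying each by 4 gives whole numbers: C 4.00, H 7.00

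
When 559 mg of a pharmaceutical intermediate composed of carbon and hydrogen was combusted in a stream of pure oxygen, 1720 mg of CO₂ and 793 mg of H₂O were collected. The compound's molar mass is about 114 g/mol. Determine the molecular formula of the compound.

mol C = 1.72 g CO₂ ÷ 44.009 g/mol = 0.03908 mol
mol H = 2 × 0.793 g H₂O ÷ 18.015 g/mol = 0.08804 mol
Divide by the smallest (0.03908 mol): C 1.000, H 2.253
Multiplying each by 4 gives whole numbers: C 4.00, H 9.01
Empirical formula: C4H9
Empirical-formula mass = 57.12 g/mol; 114 ÷ 57.12 ≈ 2, so the molecular formula is C8H18.

C8H18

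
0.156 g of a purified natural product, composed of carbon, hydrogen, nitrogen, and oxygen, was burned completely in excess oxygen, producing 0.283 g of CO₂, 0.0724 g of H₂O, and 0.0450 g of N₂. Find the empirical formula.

mol C = 0.283 g CO₂ ÷ 44.009 g/mol = 0.006431 mol
mol H = 2 × 0.0724 g H₂O ÷ 18.015 g/mol = 0.008038 mol
mol N = 2 × 0.0450 g N₂ ÷ 28.014 g/mol = 0.003213 mol
mass O = 0.156 − (0.07724 + 0.008102 + 0.04500) = 0.02566 g → mol O = 0.02566 ÷ 15.999 = 0.001604 mol
Divide by the smallest (0.001604 mol): C 4.009, H 5.011, N 2.003, O 1.000

C4H5N2O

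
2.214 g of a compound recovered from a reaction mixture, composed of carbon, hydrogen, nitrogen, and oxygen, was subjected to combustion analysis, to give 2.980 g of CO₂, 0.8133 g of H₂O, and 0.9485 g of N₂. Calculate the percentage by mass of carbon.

mol C = 2.980 g CO₂ ÷ 44.009 g/mol = 0.067713 mol
mol H = 2 × 0.8133 g H₂O ÷ 18.015 g/mol = 0.090291 mol
mol N = 2 × 0.9485 g N₂ ÷ 28.014 g/mol = 0.067716 mol
mass O = 2.214 − (0.81331 + 0.091014 + 0.94850) = 0.36118 g → mol O = 0.36118 ÷ 15.999 = 0.022575 mol
mass % C = 0.81331 g ÷ 2.214 g × 100%

36.73%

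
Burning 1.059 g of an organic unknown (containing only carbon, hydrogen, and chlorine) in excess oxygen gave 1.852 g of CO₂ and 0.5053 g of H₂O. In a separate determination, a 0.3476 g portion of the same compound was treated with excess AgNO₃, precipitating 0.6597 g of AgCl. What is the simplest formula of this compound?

C3H4Cl

mol C = 1.852 g CO₂ ÷ 44.009 g/mol = 0.042082 mol
mol H = 2 × 0.5053 g H₂O ÷ 18.015 g/mol = 0.056098 mol
From the AgCl data: mol Cl per gram of compound = (0.6597 ÷ 143.318) ÷ 0.3476 = 0.013242 mol/g, so in the 1.059 g combustion sample mol Cl = 0.014024 mol
Divide by the smallest (0.014024 mol): C 3.001, H 4.000, Cl 1.000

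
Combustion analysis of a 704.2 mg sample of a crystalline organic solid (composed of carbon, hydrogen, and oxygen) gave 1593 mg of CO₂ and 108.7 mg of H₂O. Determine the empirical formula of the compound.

mol C = 1.593 g CO₂ ÷ 44.009 g/mol = 0.036197 mol
mol H = 2 × 0.1087 g H₂O ÷ 18.015 g/mol = 0.012068 mol
mass O = 0.7042 − (0.43476 + 0.012164) = 0.25727 g → mol O = 0.25727 ÷ 15.999 = 0.016080 mol
Divide by the smallest (0.012068 mol): C 3.000, H 1.000, O 1.333
Multiplying each by 3 gives whole numbers: C 9.00, H 3.00, O 4.00

C9H3O4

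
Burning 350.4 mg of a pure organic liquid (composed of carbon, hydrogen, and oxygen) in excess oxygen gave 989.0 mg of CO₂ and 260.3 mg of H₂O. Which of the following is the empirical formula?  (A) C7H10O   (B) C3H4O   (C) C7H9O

(C) C7H9O

mol C = 0.9890 g CO₂ ÷ 44.009 g/mol = 0.022473 mol
mol H = 2 × 0.2603 g H₂O ÷ 18.015 g/mol = 0.028898 mol
mass O = 0.3504 − (0.26992 + 0.029129) = 0.051351 g → mol O = 0.051351 ÷ 15.999 = 0.0032097 mol
Divide by the smallest (0.0032097 mol): C 7.002, H 9.003, O 1.000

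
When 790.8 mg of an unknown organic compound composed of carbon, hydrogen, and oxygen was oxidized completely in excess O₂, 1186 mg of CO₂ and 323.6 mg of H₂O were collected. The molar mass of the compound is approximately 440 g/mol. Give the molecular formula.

mol C = 1.186 g CO₂ ÷ 44.009 g/mol = 0.026949 mol
mol H = 2 × 0.3236 g H₂O ÷ 18.015 g/mol = 0.035926 mol
mass O = 0.7908 − (0.32368 + 0.036213) = 0.43090 g → mol O = 0.43090 ÷ 15.999 = 0.026933 mol
Divide by the smallest (0.026933 mol): C 1.001, H 1.334, O 1.000
Multiplying each by 3 gives whole numbers: C 3.00, H 4.00, O 3.00
Empirical formula: C3H4O3
Empirical-formula mass = 88.06 g/mol; 440 ÷ 88.06 ≈ 5, so the molecular formula is C15H20O15.

C15H20O15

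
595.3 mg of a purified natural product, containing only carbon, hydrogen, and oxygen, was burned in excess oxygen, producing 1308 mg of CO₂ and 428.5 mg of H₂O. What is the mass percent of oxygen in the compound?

31.98%

mol C = 1.308 g CO₂ ÷ 44.009 g/mol = 0.029721 mol
mol H = 2 × 0.4285 g H₂O ÷ 18.015 g/mol = 0.047571 mol
mass O = 0.5953 − (0.35698 + 0.047952) = 0.19037 g → mol O = 0.19037 ÷ 15.999 = 0.011899 mol
mass % O = 0.19037 g ÷ 0.5953 g × 100%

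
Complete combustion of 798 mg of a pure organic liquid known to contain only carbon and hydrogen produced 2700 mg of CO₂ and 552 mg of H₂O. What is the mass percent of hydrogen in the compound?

7.7%

mol C = 2.70 g CO₂ ÷ 44.009 g/mol = 0.06135 mol
mol H = 2 × 0.552 g H₂O ÷ 18.015 g/mol = 0.06128 mol
mass % H = 0.06177 g ÷ 0.798 g × 100%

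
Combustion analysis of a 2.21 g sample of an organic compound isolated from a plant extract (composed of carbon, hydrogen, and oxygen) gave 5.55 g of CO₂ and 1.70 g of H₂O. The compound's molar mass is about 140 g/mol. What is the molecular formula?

mol C = 5.55 g CO₂ ÷ 44.009 g/mol = 0.1261 mol
mol H = 2 × 1.70 g H₂O ÷ 18.015 g/mol = 0.1887 mol
mass O = 2.21 − (1.515 + 0.1902) = 0.5050 g → mol O = 0.5050 ÷ 15.999 = 0.03157 mol
Divide by the smallest (0.03157 mol): C 3.995, H 5.979, O 1.000
Empirical formula: C4H6O
Empirical-formula mass = 70.09 g/mol; 140 ÷ 70.09 ≈ 2, so the molecular formula is C8H12O2.

C8H12O2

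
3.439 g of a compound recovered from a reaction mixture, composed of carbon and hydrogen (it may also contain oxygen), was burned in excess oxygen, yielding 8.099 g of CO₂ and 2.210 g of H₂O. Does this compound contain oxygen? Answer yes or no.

mol C = 8.099 g CO₂ ÷ 44.009 g/mol = 0.18403 mol
mol H = 2 × 2.210 g H₂O ÷ 18.015 g/mol = 0.24535 mol
C and H account for only 2.4577 g of the 3.439 g sample; the remaining 0.98130 g must be oxygen.

yes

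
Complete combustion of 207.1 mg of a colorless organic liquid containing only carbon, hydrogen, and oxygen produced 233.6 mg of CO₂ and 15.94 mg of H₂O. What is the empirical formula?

C3HO5

mol C = 0.2336 g CO₂ ÷ 44.009 g/mol = 0.0053080 mol
mol H = 2 × 0.01594 g H₂O ÷ 18.015 g/mol = 0.0017696 mol
mass O = 0.2071 − (0.063754 + 0.0017838) = 0.14156 g → mol O = 0.14156 ÷ 15.999 = 0.0088482 mol
Divide by the smallest (0.0017696 mol): C 2.999, H 1.000, O 5.000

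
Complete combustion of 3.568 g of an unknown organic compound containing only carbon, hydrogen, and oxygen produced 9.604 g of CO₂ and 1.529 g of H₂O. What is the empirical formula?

mol C = 9.604 g CO₂ ÷ 44.009 g/mol = 0.21823 mol
mol H = 2 × 1.529 g H₂O ÷ 18.015 g/mol = 0.16975 mol
mass O = 3.568 − (2.6211 + 0.17111) = 0.77576 g → mol O = 0.77576 ÷ 15.999 = 0.048488 mol
Divide by the smallest (0.048488 mol): C 4.501, H 3.501, O 1.000
Multiplying each by 2 gives whole numbers: C 9.00, H 7.00, O 2.00

C9H7O2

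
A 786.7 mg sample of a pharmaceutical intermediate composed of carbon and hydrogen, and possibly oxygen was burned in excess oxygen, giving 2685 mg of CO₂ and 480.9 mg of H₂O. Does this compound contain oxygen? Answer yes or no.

mol C = 2.685 g CO₂ ÷ 44.009 g/mol = 0.061010 mol
mol H = 2 × 0.4809 g H₂O ÷ 18.015 g/mol = 0.053389 mol
C and H together account for 0.78661 g — essentially the entire 0.7867 g sample — so the compound contains no oxygen.

no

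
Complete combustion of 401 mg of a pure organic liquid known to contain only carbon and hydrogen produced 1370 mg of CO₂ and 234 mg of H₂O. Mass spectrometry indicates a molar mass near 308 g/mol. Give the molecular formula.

C24H20

mol C = 1.37 g CO₂ ÷ 44.009 g/mol = 0.03113 mol
mol H = 2 × 0.234 g H₂O ÷ 18.015 g/mol = 0.02598 mol
Divide by the smallest (0.02598 mol): C 1.198, H 1.000
Multiplying each by 5 gives whole numbers: C 5.99, H 5.00
Empirical formula: C6H5
Empirical-formula mass = 77.11 g/mol; 308 ÷ 77.11 ≈ 4, so the molecular formula is C24H20.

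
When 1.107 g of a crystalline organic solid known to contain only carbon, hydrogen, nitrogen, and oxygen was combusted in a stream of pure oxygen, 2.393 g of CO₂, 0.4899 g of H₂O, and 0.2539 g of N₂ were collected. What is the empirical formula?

C6H6N2O

mol C = 2.393 g CO₂ ÷ 44.009 g/mol = 0.054375 mol
mol H = 2 × 0.4899 g H₂O ÷ 18.015 g/mol = 0.054388 mol
mol N = 2 × 0.2539 g N₂ ÷ 28.014 g/mol = 0.018127 mol
mass O = 1.107 − (0.65310 + 0.054823 + 0.25390) = 0.14518 g → mol O = 0.14518 ÷ 15.999 = 0.0090741 mol
Divide by the smallest (0.0090741 mol): C 5.992, H 5.994, N 1.998, O 1.000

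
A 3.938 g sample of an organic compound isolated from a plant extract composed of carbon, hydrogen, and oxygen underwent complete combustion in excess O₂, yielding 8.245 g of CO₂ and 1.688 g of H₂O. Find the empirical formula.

mol C = 8.245 g CO₂ ÷ 44.009 g/mol = 0.18735 mol
mol H = 2 × 1.688 g H₂O ÷ 18.015 g/mol = 0.18740 mol
mass O = 3.938 − (2.2502 + 0.18890) = 1.4989 g → mol O = 1.4989 ÷ 15.999 = 0.093685 mol
Divide by the smallest (0.093685 mol): C 2.000, H 2.000, O 1.000

C2H2O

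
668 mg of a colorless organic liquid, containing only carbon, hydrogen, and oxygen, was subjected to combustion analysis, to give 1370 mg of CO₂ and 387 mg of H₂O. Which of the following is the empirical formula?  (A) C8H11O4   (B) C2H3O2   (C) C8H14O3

mol C = 1.37 g CO₂ ÷ 44.009 g/mol = 0.03113 mol
mol H = 2 × 0.387 g H₂O ÷ 18.015 g/mol = 0.04296 mol
mass O = 0.668 − (0.3739 + 0.04331) = 0.2508 g → mol O = 0.2508 ÷ 15.999 = 0.01568 mol
Divide by the smallest (0.01568 mol): C 1.986, H 2.741, O 1.000
Multiplying each by 4 gives whole numbers: C 7.94, H 10.96, O 4.00

(A) C8H11O4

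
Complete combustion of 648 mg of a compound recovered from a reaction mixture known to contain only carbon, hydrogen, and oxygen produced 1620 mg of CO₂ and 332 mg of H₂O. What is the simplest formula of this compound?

C7H7O2

mol C = 1.62 g CO₂ ÷ 44.009 g/mol = 0.03681 mol
mol H = 2 × 0.332 g H₂O ÷ 18.015 g/mol = 0.03686 mol
mass O = 0.648 − (0.4421 + 0.03715) = 0.1687 g → mol O = 0.1687 ÷ 15.999 = 0.01055 mol
Divide by the smallest (0.01055 mol): C 3.491, H 3.495, O 1.000
Multiplying each by 2 gives whole numbers: C 6.98, H 6.99, O 2.00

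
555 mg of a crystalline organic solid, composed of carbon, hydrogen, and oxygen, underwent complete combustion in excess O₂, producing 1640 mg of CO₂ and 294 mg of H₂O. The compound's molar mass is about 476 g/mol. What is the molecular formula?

mol C = 1.64 g CO₂ ÷ 44.009 g/mol = 0.03727 mol
mol H = 2 × 0.294 g H₂O ÷ 18.015 g/mol = 0.03264 mol
mass O = 0.555 − (0.4476 + 0.03290) = 0.07451 g → mol O = 0.07451 ÷ 15.999 = 0.004657 mol
Divide by the smallest (0.004657 mol): C 8.002, H 7.009, O 1.000
Empirical formula: C8H7O
Empirical-formula mass = 119.14 g/mol; 476 ÷ 119.14 ≈ 4, so the molecular formula is C32H28O4.

C32H28O4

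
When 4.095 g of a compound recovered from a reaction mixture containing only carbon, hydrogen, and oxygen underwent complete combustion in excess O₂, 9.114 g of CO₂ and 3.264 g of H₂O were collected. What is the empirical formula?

mol C = 9.114 g CO₂ ÷ 44.009 g/mol = 0.20709 mol
mol H = 2 × 3.264 g H₂O ÷ 18.015 g/mol = 0.36236 mol
mass O = 4.095 − (2.4874 + 0.36526) = 1.2423 g → mol O = 1.2423 ÷ 15.999 = 0.077650 mol
Divide by the smallest (0.077650 mol): C 2.667, H 4.667, O 1.000
Multiplying each by 3 gives whole numbers: C 8.00, H 14.00, O 3.00

C8H14O3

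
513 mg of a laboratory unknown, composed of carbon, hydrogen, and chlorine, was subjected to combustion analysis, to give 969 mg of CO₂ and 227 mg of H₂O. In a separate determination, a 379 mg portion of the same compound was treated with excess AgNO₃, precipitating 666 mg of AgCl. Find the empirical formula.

C7H8Cl2

mol C = 0.969 g CO₂ ÷ 44.009 g/mol = 0.02202 mol
mol H = 2 × 0.227 g H₂O ÷ 18.015 g/mol = 0.02520 mol
From the AgCl data: mol Cl per gram of compound = (0.666 ÷ 143.318) ÷ 0.379 = 0.01226 mol/g, so in the 0.513 g combustion sample mol Cl = 0.006290 mol
Divide by the smallest (0.006290 mol): C 3.501, H 4.007, Cl 1.000
Multiplying each by 2 gives whole numbers: C 7.00, H 8.01, Cl 2.00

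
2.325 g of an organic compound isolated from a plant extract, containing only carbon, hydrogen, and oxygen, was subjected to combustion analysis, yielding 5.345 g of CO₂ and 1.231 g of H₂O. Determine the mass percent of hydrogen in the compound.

5.93%

mol C = 5.345 g CO₂ ÷ 44.009 g/mol = 0.12145 mol
mol H = 2 × 1.231 g H₂O ÷ 18.015 g/mol = 0.13666 mol
mass O = 2.325 − (1.4588 + 0.13776) = 0.72848 g → mol O = 0.72848 ÷ 15.999 = 0.045533 mol
mass % H = 0.13776 g ÷ 2.325 g × 100%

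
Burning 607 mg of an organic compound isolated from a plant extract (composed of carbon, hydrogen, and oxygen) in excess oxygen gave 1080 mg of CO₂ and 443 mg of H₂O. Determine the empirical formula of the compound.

C3H6O2

mol C = 1.08 g CO₂ ÷ 44.009 g/mol = 0.02454 mol
mol H = 2 × 0.443 g H₂O ÷ 18.015 g/mol = 0.04918 mol
mass O = 0.607 − (0.2948 + 0.04957) = 0.2627 g → mol O = 0.2627 ÷ 15.999 = 0.01642 mol
Divide by the smallest (0.01642 mol): C 1.495, H 2.996, O 1.000
Multiplying each by 2 gives whole numbers: C 2.99, H 5.99, O 2.00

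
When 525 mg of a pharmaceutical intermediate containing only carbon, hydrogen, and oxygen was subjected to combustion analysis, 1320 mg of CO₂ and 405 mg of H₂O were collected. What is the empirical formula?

mol C = 1.32 g CO₂ ÷ 44.009 g/mol = 0.02999 mol
mol H = 2 × 0.405 g H₂O ÷ 18.015 g/mol = 0.04496 mol
mass O = 0.525 − (0.3603 + 0.04532) = 0.1194 g → mol O = 0.1194 ÷ 15.999 = 0.007464 mol
Divide by the smallest (0.007464 mol): C 4.018, H 6.024, O 1.000

C4H6O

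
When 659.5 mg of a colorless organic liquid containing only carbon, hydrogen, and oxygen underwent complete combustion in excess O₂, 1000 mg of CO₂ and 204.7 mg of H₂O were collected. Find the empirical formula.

mol C = 1.000 g CO₂ ÷ 44.009 g/mol = 0.022723 mol
mol H = 2 × 0.2047 g H₂O ÷ 18.015 g/mol = 0.022726 mol
mass O = 0.6595 − (0.27292 + 0.022907) = 0.36367 g → mol O = 0.36367 ÷ 15.999 = 0.022731 mol
Divide by the smallest (0.022723 mol): C 1.000, H 1.000, O 1.000

CHO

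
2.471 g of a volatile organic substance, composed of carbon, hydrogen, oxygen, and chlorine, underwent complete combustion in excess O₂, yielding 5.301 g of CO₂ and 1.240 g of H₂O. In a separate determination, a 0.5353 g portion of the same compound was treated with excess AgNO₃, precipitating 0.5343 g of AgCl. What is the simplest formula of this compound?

mol C = 5.301 g CO₂ ÷ 44.009 g/mol = 0.12045 mol
mol H = 2 × 1.240 g H₂O ÷ 18.015 g/mol = 0.13766 mol
From the AgCl data: mol Cl per gram of compound = (0.5343 ÷ 143.318) ÷ 0.5353 = 0.0069645 mol/g, so in the 2.471 g combustion sample mol Cl = 0.017209 mol
mass O = 2.471 − (1.4468 + 0.13876 + 0.61007) = 0.27541 g → mol O = 0.27541 ÷ 15.999 = 0.017214 mol
Divide by the smallest (0.017209 mol): C 6.999, H 7.999, Cl 1.000, O 1.000

C7H8ClO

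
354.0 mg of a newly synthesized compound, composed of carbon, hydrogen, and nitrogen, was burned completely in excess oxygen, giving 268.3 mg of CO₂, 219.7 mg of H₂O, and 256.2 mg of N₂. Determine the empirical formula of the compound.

mol C = 0.2683 g CO₂ ÷ 44.009 g/mol = 0.0060965 mol
mol H = 2 × 0.2197 g H₂O ÷ 18.015 g/mol = 0.024391 mol
mol N = 2 × 0.2562 g N₂ ÷ 28.014 g/mol = 0.018291 mol
Divide by the smallest (0.0060965 mol): C 1.000, H 4.001, N 3.000

CH4N3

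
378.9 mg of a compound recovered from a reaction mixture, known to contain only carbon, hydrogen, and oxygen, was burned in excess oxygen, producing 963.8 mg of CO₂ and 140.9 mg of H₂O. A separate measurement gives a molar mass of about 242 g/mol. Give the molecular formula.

mol C = 0.9638 g CO₂ ÷ 44.009 g/mol = 0.021900 mol
mol H = 2 × 0.1409 g H₂O ÷ 18.015 g/mol = 0.015643 mol
mass O = 0.3789 − (0.26304 + 0.015768) = 0.10009 g → mol O = 0.10009 ÷ 15.999 = 0.0062561 mol
Divide by the smallest (0.0062561 mol): C 3.501, H 2.500, O 1.000
Multiplying each by 2 gives whole numbers: C 7.00, H 5.00, O 2.00
Empirical formula: C7H5O2
Empirical-formula mass = 121.11 g/mol; 242 ÷ 121.11 ≈ 2, so the molecular formula is C14H10O4.

C14H10O4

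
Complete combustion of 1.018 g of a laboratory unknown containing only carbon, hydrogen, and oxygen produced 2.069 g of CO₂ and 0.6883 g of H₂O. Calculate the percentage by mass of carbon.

mol C = 2.069 g CO₂ ÷ 44.009 g/mol = 0.047013 mol
mol H = 2 × 0.6883 g H₂O ÷ 18.015 g/mol = 0.076414 mol
mass O = 1.018 − (0.56467 + 0.077025) = 0.37630 g → mol O = 0.37630 ÷ 15.999 = 0.023520 mol
mass % C = 0.56467 g ÷ 1.018 g × 100%

55.47%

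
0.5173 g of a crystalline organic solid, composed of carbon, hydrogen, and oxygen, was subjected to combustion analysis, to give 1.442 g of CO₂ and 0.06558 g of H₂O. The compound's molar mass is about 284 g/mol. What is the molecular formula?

mol C = 1.442 g CO₂ ÷ 44.009 g/mol = 0.032766 mol
mol H = 2 × 0.06558 g H₂O ÷ 18.015 g/mol = 0.0072806 mol
mass O = 0.5173 − (0.39355 + 0.0073388) = 0.11641 g → mol O = 0.11641 ÷ 15.999 = 0.0072760 mol
Divide by the smallest (0.0072760 mol): C 4.503, H 1.001, O 1.000
Multiplying each by 2 gives whole numbers: C 9.01, H 2.00, O 2.00
Empirical formula: C9H2O2
Empirical-formula mass = 142.11 g/mol; 284 ÷ 142.11 ≈ 2, so the molecular formula is C18H4O4.

C18H4O4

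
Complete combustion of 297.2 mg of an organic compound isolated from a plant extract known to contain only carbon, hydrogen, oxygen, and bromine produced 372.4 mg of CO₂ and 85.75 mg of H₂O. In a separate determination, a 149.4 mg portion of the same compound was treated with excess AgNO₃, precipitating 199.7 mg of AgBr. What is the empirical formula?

C8H9Br2O

mol C = 0.3724 g CO₂ ÷ 44.009 g/mol = 0.0084619 mol
mol H = 2 × 0.08575 g H₂O ÷ 18.015 g/mol = 0.0095198 mol
From the AgBr data: mol Br per gram of compound = (0.1997 ÷ 187.772) ÷ 0.1494 = 0.0071186 mol/g, so in the 0.2972 g combustion sample mol Br = 0.0021157 mol
mass O = 0.2972 − (0.10164 + 0.0095960 + 0.16905) = 0.016919 g → mol O = 0.016919 ÷ 15.999 = 0.0010575 mol
Divide by the smallest (0.0010575 mol): C 8.002, H 9.002, Br 2.001, O 1.000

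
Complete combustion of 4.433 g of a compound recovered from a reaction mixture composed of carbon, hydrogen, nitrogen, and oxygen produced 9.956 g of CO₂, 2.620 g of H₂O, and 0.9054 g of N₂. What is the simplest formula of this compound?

mol C = 9.956 g CO₂ ÷ 44.009 g/mol = 0.22623 mol
mol H = 2 × 2.620 g H₂O ÷ 18.015 g/mol = 0.29087 mol
mol N = 2 × 0.9054 g N₂ ÷ 28.014 g/mol = 0.064639 mol
mass O = 4.433 − (2.7172 + 0.29320 + 0.90540) = 0.51720 g → mol O = 0.51720 ÷ 15.999 = 0.032327 mol
Divide by the smallest (0.032327 mol): C 6.998, H 8.998, N 2.000, O 1.000

C7H9N2O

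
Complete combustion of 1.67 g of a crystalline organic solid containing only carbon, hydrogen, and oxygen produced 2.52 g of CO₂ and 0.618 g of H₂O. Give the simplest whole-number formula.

C5H6O5

mol C = 2.52 g CO₂ ÷ 44.009 g/mol = 0.05726 mol
mol H = 2 × 0.618 g H₂O ÷ 18.015 g/mol = 0.06861 mol
mass O = 1.67 − (0.6878 + 0.06916) = 0.9131 g → mol O = 0.9131 ÷ 15.999 = 0.05707 mol
Divide by the smallest (0.05707 mol): C 1.003, H 1.202, O 1.000
Multiplying each by 5 gives whole numbers: C 5.02, H 6.01, O 5.00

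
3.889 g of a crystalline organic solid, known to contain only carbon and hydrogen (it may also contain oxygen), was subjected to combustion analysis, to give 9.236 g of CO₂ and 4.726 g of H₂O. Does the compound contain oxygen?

yes

mol C = 9.236 g CO₂ ÷ 44.009 g/mol = 0.20987 mol
mol H = 2 × 4.726 g H₂O ÷ 18.015 g/mol = 0.52467 mol
C and H account for only 3.0496 g of the 3.889 g sample; the remaining 0.83943 g must be oxygen.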